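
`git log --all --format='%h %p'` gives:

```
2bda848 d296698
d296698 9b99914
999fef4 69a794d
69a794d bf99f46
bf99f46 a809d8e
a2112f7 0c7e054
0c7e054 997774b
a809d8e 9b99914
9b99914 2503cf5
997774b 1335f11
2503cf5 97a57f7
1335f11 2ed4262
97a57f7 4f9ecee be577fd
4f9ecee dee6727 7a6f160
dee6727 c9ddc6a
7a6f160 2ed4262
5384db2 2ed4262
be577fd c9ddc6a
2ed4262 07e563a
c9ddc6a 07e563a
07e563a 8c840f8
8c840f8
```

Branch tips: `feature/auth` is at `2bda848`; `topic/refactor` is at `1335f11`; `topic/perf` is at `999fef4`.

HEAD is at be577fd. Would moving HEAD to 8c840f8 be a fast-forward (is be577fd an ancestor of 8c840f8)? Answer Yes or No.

A fast-forward from be577fd to 8c840f8 is possible iff be577fd is an ancestor of 8c840f8.
Ancestors of 8c840f8: {8c840f8}.
be577fd is not among them, so fast-forward is not possible.

No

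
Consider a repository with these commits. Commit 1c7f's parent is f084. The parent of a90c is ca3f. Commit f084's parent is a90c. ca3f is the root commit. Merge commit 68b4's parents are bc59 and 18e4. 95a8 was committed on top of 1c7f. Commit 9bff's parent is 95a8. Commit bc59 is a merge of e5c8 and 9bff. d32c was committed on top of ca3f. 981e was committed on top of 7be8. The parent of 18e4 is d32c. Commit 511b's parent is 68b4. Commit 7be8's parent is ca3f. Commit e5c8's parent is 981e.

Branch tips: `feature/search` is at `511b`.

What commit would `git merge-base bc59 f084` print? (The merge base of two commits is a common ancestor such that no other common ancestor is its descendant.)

Ancestors of bc59: {1c7f, 7be8, 95a8, 981e, 9bff, a90c, bc59, ca3f, e5c8, f084}.
Ancestors of f084: {a90c, ca3f, f084}.
Common ancestors: {a90c, ca3f, f084}.
Among these, f084 is not an ancestor of any other common ancestor — it is the merge base.

f084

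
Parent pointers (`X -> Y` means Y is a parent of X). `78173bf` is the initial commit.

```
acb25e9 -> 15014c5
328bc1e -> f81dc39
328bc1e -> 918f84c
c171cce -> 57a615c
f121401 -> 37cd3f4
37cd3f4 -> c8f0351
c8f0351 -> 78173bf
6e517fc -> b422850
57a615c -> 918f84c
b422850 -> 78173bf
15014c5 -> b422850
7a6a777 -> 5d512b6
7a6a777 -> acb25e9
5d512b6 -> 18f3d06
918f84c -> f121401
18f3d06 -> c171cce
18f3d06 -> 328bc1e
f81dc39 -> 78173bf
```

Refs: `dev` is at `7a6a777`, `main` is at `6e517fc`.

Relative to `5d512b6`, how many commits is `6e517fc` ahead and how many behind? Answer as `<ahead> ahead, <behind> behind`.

Reachable from 6e517fc: {6e517fc, 78173bf, b422850}.
Reachable from 5d512b6: {18f3d06, 328bc1e, 37cd3f4, 57a615c, 5d512b6, 78173bf, 918f84c, c171cce, c8f0351, f121401, f81dc39}.
Only in 6e517fc's history (ahead): {6e517fc, b422850} — 2.
Only in 5d512b6's history (behind): {18f3d06, 328bc1e, 37cd3f4, 57a615c, 5d512b6, 918f84c, c171cce, c8f0351, f121401, f81dc39} — 10.

2 ahead, 10 behind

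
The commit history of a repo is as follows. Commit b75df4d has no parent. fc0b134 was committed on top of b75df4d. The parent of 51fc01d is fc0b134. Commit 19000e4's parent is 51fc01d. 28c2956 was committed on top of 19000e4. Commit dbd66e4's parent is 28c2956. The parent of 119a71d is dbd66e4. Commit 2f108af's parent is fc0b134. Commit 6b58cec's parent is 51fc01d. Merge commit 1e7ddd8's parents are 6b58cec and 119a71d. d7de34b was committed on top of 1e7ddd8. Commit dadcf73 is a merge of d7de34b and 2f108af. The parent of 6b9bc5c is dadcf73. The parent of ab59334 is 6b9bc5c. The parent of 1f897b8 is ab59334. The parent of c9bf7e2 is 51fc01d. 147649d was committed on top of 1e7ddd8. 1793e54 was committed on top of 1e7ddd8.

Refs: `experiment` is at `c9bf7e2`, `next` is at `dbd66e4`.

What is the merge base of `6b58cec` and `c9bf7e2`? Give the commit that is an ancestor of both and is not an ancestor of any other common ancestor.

51fc01d

Ancestors of 6b58cec: {51fc01d, 6b58cec, b75df4d, fc0b134}.
Ancestors of c9bf7e2: {51fc01d, b75df4d, c9bf7e2, fc0b134}.
Common ancestors: {51fc01d, b75df4d, fc0b134}.
Among these, 51fc01d is not an ancestor of any other common ancestor — it is the merge base.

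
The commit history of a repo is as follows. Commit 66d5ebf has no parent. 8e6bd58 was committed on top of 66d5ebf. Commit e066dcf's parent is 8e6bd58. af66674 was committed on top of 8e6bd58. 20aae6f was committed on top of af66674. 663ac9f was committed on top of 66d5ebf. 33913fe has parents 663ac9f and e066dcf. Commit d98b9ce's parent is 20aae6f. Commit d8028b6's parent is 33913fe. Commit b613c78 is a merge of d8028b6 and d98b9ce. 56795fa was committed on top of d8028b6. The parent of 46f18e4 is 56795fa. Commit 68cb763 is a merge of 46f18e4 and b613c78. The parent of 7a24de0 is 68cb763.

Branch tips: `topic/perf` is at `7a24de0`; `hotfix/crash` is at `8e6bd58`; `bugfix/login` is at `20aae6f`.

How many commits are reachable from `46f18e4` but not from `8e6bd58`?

Reachable from 46f18e4: {33913fe, 46f18e4, 56795fa, 663ac9f, 66d5ebf, 8e6bd58, d8028b6, e066dcf}.
Reachable from 8e6bd58: {66d5ebf, 8e6bd58}.
In 46f18e4's history but not 8e6bd58's: {33913fe, 46f18e4, 56795fa, 663ac9f, d8028b6, e066dcf} — 6 commits.

6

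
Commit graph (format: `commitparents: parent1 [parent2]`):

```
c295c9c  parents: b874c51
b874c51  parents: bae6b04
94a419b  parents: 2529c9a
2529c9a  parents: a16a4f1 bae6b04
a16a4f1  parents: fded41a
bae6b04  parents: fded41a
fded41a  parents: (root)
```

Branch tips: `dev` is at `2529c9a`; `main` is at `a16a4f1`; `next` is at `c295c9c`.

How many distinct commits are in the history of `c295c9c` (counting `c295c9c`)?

Walking parent pointers from c295c9c: reachable set = {b874c51, bae6b04, c295c9c, fded41a}.
That is 4 commits.

4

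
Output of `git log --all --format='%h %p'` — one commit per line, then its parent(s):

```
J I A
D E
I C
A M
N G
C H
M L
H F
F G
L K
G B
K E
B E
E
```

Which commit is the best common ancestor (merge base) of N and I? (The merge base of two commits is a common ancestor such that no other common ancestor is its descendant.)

G

Ancestors of N: {B, E, G, N}.
Ancestors of I: {B, C, E, F, G, H, I}.
Common ancestors: {B, E, G}.
Among these, G is not an ancestor of any other common ancestor — it is the merge base.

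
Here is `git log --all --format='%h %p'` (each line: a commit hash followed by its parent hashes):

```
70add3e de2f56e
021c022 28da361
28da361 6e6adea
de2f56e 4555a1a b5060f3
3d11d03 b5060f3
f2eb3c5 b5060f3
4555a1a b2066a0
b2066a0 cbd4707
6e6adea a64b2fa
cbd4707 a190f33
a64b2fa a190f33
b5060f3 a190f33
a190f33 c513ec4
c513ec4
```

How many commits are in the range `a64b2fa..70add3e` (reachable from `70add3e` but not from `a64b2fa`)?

Reachable from 70add3e: {4555a1a, 70add3e, a190f33, b2066a0, b5060f3, c513ec4, cbd4707, de2f56e}.
Reachable from a64b2fa: {a190f33, a64b2fa, c513ec4}.
In 70add3e's history but not a64b2fa's: {4555a1a, 70add3e, b2066a0, b5060f3, cbd4707, de2f56e} — 6 commits.

6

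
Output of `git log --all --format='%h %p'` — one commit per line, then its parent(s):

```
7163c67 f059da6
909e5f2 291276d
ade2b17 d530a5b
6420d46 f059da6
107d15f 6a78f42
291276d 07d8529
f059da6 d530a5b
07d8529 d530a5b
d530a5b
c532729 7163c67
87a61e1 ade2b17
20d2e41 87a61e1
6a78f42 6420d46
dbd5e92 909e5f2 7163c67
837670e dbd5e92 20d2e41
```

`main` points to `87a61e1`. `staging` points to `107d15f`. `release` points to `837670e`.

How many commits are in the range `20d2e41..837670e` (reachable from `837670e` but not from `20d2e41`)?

7

Reachable from 837670e: {07d8529, 20d2e41, 291276d, 7163c67, 837670e, 87a61e1, 909e5f2, ade2b17, d530a5b, dbd5e92, f059da6}.
Reachable from 20d2e41: {20d2e41, 87a61e1, ade2b17, d530a5b}.
In 837670e's history but not 20d2e41's: {07d8529, 291276d, 7163c67, 837670e, 909e5f2, dbd5e92, f059da6} — 7 commits.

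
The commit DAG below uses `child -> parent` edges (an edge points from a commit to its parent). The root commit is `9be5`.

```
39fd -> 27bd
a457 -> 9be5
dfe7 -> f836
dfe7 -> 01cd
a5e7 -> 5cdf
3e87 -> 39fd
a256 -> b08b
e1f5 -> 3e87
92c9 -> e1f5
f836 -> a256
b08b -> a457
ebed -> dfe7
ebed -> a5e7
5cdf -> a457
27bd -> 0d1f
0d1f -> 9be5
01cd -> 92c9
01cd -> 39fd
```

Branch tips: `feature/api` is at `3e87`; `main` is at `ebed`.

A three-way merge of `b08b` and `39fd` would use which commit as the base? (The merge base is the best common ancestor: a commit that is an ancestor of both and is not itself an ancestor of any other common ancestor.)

9be5

Ancestors of b08b: {9be5, a457, b08b}.
Ancestors of 39fd: {0d1f, 27bd, 39fd, 9be5}.
Common ancestors: {9be5}.
The only common ancestor is 9be5, so it is the merge base.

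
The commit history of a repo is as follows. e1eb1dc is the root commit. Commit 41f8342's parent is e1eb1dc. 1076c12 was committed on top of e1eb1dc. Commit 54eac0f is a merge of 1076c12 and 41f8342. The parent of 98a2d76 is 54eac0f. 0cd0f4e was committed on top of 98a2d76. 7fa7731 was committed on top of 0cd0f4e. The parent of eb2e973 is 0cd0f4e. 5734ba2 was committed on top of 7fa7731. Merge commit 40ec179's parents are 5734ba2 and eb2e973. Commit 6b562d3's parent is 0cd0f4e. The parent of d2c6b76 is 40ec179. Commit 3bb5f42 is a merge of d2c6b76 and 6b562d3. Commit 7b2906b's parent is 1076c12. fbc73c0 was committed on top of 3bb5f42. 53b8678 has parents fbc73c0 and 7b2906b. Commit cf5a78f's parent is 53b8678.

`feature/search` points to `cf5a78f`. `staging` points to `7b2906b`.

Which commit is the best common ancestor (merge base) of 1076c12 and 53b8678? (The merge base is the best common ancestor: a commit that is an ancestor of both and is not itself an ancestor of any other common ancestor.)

Ancestors of 1076c12: {1076c12, e1eb1dc}.
Ancestors of 53b8678: {0cd0f4e, 1076c12, 3bb5f42, 40ec179, 41f8342, 53b8678, 54eac0f, 5734ba2, 6b562d3, 7b2906b, 7fa7731, 98a2d76, d2c6b76, e1eb1dc, eb2e973, fbc73c0}.
Common ancestors: {1076c12, e1eb1dc}.
Among these, 1076c12 is not an ancestor of any other common ancestor — it is the merge base.

1076c12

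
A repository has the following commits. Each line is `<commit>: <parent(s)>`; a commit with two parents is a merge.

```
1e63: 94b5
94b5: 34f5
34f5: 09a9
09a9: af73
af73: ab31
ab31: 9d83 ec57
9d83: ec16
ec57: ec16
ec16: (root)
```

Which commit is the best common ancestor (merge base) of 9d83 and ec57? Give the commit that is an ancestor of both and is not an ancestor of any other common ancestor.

Ancestors of 9d83: {9d83, ec16}.
Ancestors of ec57: {ec16, ec57}.
Common ancestors: {ec16}.
The only common ancestor is ec16, so it is the merge base.

ec16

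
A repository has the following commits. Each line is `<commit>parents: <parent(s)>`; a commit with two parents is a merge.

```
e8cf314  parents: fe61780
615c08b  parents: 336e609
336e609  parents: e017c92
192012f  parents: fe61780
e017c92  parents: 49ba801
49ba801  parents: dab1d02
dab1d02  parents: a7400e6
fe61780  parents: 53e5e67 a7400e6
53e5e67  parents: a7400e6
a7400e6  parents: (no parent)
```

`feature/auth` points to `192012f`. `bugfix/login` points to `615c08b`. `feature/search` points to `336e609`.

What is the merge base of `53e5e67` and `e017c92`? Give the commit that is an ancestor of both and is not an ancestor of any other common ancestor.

a7400e6

Ancestors of 53e5e67: {53e5e67, a7400e6}.
Ancestors of e017c92: {49ba801, a7400e6, dab1d02, e017c92}.
Common ancestors: {a7400e6}.
The only common ancestor is a7400e6, so it is the merge base.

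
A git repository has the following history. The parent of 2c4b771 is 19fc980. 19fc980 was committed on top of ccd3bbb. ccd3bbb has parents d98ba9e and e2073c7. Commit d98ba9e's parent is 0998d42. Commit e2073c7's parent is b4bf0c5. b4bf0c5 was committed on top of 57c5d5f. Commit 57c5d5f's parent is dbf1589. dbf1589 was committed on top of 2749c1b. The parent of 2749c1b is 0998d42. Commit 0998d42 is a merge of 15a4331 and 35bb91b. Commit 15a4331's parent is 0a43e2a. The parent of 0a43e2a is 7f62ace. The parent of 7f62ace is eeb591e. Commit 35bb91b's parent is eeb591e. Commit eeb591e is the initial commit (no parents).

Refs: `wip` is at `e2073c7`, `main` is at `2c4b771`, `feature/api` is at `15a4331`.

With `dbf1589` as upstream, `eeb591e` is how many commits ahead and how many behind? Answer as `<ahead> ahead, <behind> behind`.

0 ahead, 7 behind

Reachable from eeb591e: {eeb591e}.
Reachable from dbf1589: {0998d42, 0a43e2a, 15a4331, 2749c1b, 35bb91b, 7f62ace, dbf1589, eeb591e}.
Only in eeb591e's history (ahead): {} — 0.
Only in dbf1589's history (behind): {0998d42, 0a43e2a, 15a4331, 2749c1b, 35bb91b, 7f62ace, dbf1589} — 7.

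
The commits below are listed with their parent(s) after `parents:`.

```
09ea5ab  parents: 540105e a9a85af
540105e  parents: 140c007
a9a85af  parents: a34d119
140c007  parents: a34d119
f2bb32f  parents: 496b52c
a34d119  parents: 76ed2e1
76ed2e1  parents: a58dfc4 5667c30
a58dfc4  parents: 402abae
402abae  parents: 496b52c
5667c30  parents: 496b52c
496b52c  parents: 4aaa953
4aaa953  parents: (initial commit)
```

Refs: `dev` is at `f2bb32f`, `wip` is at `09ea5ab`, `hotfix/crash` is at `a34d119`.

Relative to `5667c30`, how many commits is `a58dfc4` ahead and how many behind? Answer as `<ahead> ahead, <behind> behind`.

2 ahead, 1 behind

Reachable from a58dfc4: {402abae, 496b52c, 4aaa953, a58dfc4}.
Reachable from 5667c30: {496b52c, 4aaa953, 5667c30}.
Only in a58dfc4's history (ahead): {402abae, a58dfc4} — 2.
Only in 5667c30's history (behind): {5667c30} — 1.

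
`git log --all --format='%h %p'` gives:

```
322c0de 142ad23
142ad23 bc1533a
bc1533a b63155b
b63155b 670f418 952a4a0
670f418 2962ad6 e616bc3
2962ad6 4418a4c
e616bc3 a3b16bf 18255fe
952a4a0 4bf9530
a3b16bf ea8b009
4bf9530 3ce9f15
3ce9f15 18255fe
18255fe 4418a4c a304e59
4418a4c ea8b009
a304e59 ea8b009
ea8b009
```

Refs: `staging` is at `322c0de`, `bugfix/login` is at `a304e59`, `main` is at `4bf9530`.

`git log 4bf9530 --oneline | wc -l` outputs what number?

6

Walking parent pointers from 4bf9530: reachable set = {18255fe, 3ce9f15, 4418a4c, 4bf9530, a304e59, ea8b009}.
That is 6 commits.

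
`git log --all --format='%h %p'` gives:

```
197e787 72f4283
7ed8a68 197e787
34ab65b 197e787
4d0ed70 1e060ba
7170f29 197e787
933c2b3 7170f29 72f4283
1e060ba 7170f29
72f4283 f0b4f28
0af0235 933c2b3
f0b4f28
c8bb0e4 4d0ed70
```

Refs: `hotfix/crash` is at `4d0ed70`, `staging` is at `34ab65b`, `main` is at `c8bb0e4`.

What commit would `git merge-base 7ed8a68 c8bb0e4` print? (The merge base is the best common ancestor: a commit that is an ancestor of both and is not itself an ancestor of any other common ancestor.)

197e787

Ancestors of 7ed8a68: {197e787, 72f4283, 7ed8a68, f0b4f28}.
Ancestors of c8bb0e4: {197e787, 1e060ba, 4d0ed70, 7170f29, 72f4283, c8bb0e4, f0b4f28}.
Common ancestors: {197e787, 72f4283, f0b4f28}.
Among these, 197e787 is not an ancestor of any other common ancestor — it is the merge base.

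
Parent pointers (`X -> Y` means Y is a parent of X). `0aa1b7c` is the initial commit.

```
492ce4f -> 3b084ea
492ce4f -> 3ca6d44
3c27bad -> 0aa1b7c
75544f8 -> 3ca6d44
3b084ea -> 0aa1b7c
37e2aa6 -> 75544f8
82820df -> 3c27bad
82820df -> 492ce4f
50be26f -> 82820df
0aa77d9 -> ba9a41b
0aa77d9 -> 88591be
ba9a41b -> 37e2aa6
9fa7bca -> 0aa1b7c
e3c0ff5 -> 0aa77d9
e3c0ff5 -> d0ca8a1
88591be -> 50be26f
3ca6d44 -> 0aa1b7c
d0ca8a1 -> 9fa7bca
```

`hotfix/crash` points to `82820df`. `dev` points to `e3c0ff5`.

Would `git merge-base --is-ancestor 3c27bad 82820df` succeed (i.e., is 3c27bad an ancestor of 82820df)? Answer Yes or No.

Yes

Ancestors of 82820df (commits reachable by following parents): {0aa1b7c, 3b084ea, 3c27bad, 3ca6d44, 492ce4f, 82820df}.
3c27bad is in that set, so it is an ancestor of 82820df.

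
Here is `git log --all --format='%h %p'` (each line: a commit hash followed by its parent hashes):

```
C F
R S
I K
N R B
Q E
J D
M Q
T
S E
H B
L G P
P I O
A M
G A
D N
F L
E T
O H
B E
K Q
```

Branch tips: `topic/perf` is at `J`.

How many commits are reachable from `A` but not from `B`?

3

Reachable from A: {A, E, M, Q, T}.
Reachable from B: {B, E, T}.
In A's history but not B's: {A, M, Q} — 3 commits.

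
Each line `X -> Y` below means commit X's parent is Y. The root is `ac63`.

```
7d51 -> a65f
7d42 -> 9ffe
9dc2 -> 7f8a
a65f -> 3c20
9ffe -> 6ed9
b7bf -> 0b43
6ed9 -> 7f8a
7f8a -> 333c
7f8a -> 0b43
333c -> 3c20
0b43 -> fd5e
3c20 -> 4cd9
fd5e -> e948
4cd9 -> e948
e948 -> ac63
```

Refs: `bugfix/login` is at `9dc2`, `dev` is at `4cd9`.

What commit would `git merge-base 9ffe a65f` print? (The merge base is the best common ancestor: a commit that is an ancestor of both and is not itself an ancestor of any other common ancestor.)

Ancestors of 9ffe: {0b43, 333c, 3c20, 4cd9, 6ed9, 7f8a, 9ffe, ac63, e948, fd5e}.
Ancestors of a65f: {3c20, 4cd9, a65f, ac63, e948}.
Common ancestors: {3c20, 4cd9, ac63, e948}.
Among these, 3c20 is not an ancestor of any other common ancestor — it is the merge base.

3c20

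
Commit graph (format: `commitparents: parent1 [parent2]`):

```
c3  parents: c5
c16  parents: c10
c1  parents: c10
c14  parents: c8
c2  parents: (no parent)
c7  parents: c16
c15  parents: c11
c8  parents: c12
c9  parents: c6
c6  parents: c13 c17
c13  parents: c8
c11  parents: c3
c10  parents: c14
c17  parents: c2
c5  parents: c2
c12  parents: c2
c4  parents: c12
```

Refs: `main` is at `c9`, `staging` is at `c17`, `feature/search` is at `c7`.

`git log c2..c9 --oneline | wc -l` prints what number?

6

Reachable from c9: {c12, c13, c17, c2, c6, c8, c9}.
Reachable from c2: {c2}.
In c9's history but not c2's: {c12, c13, c17, c6, c8, c9} — 6 commits.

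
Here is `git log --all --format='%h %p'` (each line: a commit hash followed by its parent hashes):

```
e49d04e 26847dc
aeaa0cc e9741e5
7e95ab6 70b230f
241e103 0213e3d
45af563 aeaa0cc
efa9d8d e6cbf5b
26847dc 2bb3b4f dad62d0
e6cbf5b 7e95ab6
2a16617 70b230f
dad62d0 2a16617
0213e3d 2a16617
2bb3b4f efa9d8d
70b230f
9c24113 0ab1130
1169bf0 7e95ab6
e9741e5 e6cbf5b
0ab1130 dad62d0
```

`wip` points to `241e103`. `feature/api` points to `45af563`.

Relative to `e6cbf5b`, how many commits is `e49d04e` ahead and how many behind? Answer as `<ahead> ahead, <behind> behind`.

Reachable from e49d04e: {26847dc, 2a16617, 2bb3b4f, 70b230f, 7e95ab6, dad62d0, e49d04e, e6cbf5b, efa9d8d}.
Reachable from e6cbf5b: {70b230f, 7e95ab6, e6cbf5b}.
Only in e49d04e's history (ahead): {26847dc, 2a16617, 2bb3b4f, dad62d0, e49d04e, efa9d8d} — 6.
Only in e6cbf5b's history (behind): {} — 0.

6 ahead, 0 behind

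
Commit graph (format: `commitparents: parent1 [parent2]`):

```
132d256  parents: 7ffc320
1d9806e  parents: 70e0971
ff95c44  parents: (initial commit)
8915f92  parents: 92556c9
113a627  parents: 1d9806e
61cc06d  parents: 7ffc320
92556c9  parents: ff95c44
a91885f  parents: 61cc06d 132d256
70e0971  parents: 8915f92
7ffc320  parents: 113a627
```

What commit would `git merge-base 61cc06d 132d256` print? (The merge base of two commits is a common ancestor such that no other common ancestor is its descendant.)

7ffc320

Ancestors of 61cc06d: {113a627, 1d9806e, 61cc06d, 70e0971, 7ffc320, 8915f92, 92556c9, ff95c44}.
Ancestors of 132d256: {113a627, 132d256, 1d9806e, 70e0971, 7ffc320, 8915f92, 92556c9, ff95c44}.
Common ancestors: {113a627, 1d9806e, 70e0971, 7ffc320, 8915f92, 92556c9, ff95c44}.
Among these, 7ffc320 is not an ancestor of any other common ancestor — it is the merge base.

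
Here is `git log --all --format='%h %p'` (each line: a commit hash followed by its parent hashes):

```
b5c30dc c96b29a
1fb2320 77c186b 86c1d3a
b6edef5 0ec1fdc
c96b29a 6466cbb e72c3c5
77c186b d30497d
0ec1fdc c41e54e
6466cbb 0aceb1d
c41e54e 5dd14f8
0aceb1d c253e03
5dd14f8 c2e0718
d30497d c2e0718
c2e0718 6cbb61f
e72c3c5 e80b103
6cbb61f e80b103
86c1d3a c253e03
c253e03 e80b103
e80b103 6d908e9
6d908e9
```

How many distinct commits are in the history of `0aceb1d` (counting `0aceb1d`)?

4

Walking parent pointers from 0aceb1d: reachable set = {0aceb1d, 6d908e9, c253e03, e80b103}.
That is 4 commits.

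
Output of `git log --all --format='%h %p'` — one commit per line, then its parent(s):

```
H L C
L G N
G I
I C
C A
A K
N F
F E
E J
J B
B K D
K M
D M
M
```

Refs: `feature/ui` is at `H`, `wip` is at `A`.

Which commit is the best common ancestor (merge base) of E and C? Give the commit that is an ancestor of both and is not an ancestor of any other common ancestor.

Ancestors of E: {B, D, E, J, K, M}.
Ancestors of C: {A, C, K, M}.
Common ancestors: {K, M}.
Among these, K is not an ancestor of any other common ancestor — it is the merge base.

K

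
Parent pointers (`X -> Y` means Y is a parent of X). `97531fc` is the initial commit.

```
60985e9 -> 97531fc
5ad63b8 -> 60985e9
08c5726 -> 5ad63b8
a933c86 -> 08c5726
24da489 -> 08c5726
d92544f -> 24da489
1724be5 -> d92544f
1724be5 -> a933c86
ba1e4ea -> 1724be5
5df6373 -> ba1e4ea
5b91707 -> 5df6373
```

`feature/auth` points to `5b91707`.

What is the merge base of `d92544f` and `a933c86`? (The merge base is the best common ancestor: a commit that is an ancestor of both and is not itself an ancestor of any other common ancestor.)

08c5726

Ancestors of d92544f: {08c5726, 24da489, 5ad63b8, 60985e9, 97531fc, d92544f}.
Ancestors of a933c86: {08c5726, 5ad63b8, 60985e9, 97531fc, a933c86}.
Common ancestors: {08c5726, 5ad63b8, 60985e9, 97531fc}.
Among these, 08c5726 is not an ancestor of any other common ancestor — it is the merge base.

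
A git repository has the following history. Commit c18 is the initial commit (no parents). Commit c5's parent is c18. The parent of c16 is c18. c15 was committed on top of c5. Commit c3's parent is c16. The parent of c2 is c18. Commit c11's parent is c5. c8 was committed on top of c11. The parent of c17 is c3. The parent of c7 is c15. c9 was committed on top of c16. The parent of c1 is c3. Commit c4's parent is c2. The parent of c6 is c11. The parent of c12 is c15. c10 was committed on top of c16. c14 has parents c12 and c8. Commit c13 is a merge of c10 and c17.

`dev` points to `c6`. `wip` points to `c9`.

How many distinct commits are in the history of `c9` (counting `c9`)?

Walking parent pointers from c9: reachable set = {c16, c18, c9}.
That is 3 commits.

3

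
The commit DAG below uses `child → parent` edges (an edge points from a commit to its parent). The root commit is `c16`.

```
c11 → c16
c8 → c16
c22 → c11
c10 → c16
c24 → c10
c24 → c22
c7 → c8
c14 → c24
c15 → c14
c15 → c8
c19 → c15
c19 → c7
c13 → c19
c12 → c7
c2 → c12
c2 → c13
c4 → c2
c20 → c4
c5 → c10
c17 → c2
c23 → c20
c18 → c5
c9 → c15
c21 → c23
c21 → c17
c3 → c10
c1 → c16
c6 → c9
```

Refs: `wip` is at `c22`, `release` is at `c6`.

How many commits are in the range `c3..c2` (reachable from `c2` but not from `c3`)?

11

Reachable from c2: {c10, c11, c12, c13, c14, c15, c16, c19, c2, c22, c24, c7, c8}.
Reachable from c3: {c10, c16, c3}.
In c2's history but not c3's: {c11, c12, c13, c14, c15, c19, c2, c22, c24, c7, c8} — 11 commits.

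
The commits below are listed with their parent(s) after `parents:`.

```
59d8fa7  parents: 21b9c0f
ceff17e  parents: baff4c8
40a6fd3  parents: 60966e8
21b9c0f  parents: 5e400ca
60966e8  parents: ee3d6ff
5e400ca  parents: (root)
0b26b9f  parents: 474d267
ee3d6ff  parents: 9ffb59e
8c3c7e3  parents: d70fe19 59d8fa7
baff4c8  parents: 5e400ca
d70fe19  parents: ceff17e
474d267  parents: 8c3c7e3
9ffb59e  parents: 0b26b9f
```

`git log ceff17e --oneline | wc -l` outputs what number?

3

Walking parent pointers from ceff17e: reachable set = {5e400ca, baff4c8, ceff17e}.
That is 3 commits.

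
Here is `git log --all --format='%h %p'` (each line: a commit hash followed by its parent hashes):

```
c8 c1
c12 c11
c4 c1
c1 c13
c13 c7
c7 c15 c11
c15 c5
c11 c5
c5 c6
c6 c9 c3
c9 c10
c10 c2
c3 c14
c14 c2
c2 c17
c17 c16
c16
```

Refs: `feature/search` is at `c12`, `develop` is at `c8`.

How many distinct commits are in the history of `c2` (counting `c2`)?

3

Walking parent pointers from c2: reachable set = {c16, c17, c2}.
That is 3 commits.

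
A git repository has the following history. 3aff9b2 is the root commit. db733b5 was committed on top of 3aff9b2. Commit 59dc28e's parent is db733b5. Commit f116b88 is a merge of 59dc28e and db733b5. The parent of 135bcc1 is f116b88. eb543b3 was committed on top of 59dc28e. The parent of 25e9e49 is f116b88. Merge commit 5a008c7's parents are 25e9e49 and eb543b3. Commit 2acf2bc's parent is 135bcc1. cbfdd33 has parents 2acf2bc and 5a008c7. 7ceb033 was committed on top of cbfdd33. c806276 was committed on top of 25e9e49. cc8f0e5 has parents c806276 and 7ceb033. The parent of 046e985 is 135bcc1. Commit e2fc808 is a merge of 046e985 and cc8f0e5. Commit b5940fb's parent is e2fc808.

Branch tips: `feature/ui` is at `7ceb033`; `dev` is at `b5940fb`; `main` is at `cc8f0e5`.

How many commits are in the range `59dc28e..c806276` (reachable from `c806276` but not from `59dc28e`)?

3

Reachable from c806276: {25e9e49, 3aff9b2, 59dc28e, c806276, db733b5, f116b88}.
Reachable from 59dc28e: {3aff9b2, 59dc28e, db733b5}.
In c806276's history but not 59dc28e's: {25e9e49, c806276, f116b88} — 3 commits.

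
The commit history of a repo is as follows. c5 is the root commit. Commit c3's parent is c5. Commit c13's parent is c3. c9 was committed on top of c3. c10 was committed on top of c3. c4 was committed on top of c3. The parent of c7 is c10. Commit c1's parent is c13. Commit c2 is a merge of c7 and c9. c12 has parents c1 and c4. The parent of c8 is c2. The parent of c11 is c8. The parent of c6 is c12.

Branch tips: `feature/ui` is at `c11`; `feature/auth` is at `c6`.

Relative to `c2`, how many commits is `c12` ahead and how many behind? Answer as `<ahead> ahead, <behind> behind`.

4 ahead, 4 behind

Reachable from c12: {c1, c12, c13, c3, c4, c5}.
Reachable from c2: {c10, c2, c3, c5, c7, c9}.
Only in c12's history (ahead): {c1, c12, c13, c4} — 4.
Only in c2's history (behind): {c10, c2, c7, c9} — 4.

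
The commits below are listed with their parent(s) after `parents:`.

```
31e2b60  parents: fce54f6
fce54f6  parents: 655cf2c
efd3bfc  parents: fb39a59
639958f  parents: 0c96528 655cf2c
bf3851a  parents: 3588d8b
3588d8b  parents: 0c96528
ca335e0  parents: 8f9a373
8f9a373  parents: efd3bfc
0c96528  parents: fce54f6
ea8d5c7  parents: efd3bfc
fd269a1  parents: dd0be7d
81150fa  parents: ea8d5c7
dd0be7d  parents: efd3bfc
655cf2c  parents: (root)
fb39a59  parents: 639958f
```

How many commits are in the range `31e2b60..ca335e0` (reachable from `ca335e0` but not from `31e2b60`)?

6

Reachable from ca335e0: {0c96528, 639958f, 655cf2c, 8f9a373, ca335e0, efd3bfc, fb39a59, fce54f6}.
Reachable from 31e2b60: {31e2b60, 655cf2c, fce54f6}.
In ca335e0's history but not 31e2b60's: {0c96528, 639958f, 8f9a373, ca335e0, efd3bfc, fb39a59} — 6 commits.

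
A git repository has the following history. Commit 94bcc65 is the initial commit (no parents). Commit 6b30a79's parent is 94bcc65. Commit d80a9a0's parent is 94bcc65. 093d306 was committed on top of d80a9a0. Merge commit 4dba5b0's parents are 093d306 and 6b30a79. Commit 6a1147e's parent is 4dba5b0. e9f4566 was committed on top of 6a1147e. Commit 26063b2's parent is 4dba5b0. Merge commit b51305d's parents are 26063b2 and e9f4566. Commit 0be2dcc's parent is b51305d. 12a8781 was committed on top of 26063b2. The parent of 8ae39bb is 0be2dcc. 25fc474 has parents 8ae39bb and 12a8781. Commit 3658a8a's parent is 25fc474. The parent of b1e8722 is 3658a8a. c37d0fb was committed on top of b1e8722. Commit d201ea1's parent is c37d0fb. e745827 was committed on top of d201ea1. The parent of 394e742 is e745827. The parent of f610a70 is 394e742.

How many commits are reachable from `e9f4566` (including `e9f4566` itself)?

Walking parent pointers from e9f4566: reachable set = {093d306, 4dba5b0, 6a1147e, 6b30a79, 94bcc65, d80a9a0, e9f4566}.
That is 7 commits.

7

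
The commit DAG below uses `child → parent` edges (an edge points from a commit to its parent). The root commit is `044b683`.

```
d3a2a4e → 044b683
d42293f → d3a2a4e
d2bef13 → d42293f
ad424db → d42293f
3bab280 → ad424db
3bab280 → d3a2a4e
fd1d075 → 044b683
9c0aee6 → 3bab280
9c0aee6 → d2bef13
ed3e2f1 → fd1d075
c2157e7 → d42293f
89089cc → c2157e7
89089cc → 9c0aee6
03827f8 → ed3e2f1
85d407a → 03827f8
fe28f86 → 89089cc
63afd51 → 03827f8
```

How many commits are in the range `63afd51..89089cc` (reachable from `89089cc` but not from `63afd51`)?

8

Reachable from 89089cc: {044b683, 3bab280, 89089cc, 9c0aee6, ad424db, c2157e7, d2bef13, d3a2a4e, d42293f}.
Reachable from 63afd51: {03827f8, 044b683, 63afd51, ed3e2f1, fd1d075}.
In 89089cc's history but not 63afd51's: {3bab280, 89089cc, 9c0aee6, ad424db, c2157e7, d2bef13, d3a2a4e, d42293f} — 8 commits.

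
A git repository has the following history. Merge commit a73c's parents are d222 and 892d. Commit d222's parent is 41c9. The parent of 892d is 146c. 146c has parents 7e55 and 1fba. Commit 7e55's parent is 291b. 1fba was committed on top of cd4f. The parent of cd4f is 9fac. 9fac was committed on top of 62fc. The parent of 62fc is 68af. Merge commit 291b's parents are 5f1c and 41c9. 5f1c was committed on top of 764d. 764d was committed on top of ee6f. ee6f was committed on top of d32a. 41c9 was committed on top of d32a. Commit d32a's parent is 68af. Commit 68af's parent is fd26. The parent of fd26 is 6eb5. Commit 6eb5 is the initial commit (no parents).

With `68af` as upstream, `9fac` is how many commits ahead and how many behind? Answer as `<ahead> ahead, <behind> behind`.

2 ahead, 0 behind

Reachable from 9fac: {62fc, 68af, 6eb5, 9fac, fd26}.
Reachable from 68af: {68af, 6eb5, fd26}.
Only in 9fac's history (ahead): {62fc, 9fac} — 2.
Only in 68af's history (behind): {} — 0.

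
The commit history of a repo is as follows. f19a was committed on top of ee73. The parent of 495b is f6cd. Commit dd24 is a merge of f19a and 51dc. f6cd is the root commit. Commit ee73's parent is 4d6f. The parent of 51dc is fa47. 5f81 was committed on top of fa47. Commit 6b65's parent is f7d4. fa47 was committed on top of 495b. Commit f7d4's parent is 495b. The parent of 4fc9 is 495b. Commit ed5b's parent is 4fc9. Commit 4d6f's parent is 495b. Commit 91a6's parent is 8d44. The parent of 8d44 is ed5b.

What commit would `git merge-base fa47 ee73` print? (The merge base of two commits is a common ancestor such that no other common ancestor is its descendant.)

495b

Ancestors of fa47: {495b, f6cd, fa47}.
Ancestors of ee73: {495b, 4d6f, ee73, f6cd}.
Common ancestors: {495b, f6cd}.
Among these, 495b is not an ancestor of any other common ancestor — it is the merge base.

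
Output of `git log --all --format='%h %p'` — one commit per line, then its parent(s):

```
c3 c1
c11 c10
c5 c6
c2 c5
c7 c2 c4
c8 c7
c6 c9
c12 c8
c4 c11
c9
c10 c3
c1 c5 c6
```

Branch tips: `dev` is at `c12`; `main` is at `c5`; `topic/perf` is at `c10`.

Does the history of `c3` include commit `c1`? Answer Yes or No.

Ancestors of c3 (commits reachable by following parents): {c1, c3, c5, c6, c9}.
c1 is in that set, so it is an ancestor of c3.

Yes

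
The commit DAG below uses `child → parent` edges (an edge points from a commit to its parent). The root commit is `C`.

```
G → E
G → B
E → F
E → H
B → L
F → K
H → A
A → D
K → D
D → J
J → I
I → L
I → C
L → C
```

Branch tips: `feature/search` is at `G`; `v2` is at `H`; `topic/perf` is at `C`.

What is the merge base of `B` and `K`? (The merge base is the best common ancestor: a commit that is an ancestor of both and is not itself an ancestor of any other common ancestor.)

Ancestors of B: {B, C, L}.
Ancestors of K: {C, D, I, J, K, L}.
Common ancestors: {C, L}.
Among these, L is not an ancestor of any other common ancestor — it is the merge base.

L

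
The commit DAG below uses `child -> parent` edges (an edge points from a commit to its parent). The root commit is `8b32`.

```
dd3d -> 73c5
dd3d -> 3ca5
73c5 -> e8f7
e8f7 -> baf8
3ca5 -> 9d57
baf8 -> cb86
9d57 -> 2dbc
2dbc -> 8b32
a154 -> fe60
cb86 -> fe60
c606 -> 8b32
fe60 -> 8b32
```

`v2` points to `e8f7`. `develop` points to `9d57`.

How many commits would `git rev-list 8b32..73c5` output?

Reachable from 73c5: {73c5, 8b32, baf8, cb86, e8f7, fe60}.
Reachable from 8b32: {8b32}.
In 73c5's history but not 8b32's: {73c5, baf8, cb86, e8f7, fe60} — 5 commits.

5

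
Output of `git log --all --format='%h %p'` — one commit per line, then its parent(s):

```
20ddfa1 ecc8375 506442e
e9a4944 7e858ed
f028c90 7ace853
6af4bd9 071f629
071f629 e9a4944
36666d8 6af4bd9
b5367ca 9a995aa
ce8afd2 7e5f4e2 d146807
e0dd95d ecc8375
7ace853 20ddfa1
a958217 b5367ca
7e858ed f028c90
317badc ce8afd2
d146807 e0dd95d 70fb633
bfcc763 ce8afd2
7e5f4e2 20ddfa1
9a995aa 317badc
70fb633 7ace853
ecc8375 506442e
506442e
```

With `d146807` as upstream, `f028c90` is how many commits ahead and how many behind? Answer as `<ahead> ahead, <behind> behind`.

Reachable from f028c90: {20ddfa1, 506442e, 7ace853, ecc8375, f028c90}.
Reachable from d146807: {20ddfa1, 506442e, 70fb633, 7ace853, d146807, e0dd95d, ecc8375}.
Only in f028c90's history (ahead): {f028c90} — 1.
Only in d146807's history (behind): {70fb633, d146807, e0dd95d} — 3.

1 ahead, 3 behind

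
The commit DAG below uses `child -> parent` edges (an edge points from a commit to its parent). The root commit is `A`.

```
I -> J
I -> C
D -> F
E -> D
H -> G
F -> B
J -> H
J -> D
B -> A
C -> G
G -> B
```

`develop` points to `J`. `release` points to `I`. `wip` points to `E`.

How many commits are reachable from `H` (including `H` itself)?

Walking parent pointers from H: reachable set = {A, B, G, H}.
That is 4 commits.

4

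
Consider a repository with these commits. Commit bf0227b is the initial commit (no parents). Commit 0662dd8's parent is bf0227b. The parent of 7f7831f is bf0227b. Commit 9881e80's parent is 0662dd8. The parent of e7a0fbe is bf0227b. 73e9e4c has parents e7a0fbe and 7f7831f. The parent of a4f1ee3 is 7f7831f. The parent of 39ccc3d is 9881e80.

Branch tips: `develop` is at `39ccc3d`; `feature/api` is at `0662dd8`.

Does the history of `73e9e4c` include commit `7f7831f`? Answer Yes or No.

Ancestors of 73e9e4c (commits reachable by following parents): {73e9e4c, 7f7831f, bf0227b, e7a0fbe}.
7f7831f is in that set, so it is an ancestor of 73e9e4c.

Yes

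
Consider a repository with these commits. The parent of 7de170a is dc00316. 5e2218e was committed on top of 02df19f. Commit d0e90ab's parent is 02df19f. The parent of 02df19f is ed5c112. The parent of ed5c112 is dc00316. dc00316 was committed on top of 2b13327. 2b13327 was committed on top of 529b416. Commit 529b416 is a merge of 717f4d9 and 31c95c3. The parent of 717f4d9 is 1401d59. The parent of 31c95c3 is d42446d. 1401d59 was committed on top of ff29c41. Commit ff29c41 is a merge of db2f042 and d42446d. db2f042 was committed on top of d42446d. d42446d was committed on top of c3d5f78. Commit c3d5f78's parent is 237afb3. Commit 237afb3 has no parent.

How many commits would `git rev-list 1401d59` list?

Walking parent pointers from 1401d59: reachable set = {1401d59, 237afb3, c3d5f78, d42446d, db2f042, ff29c41}.
That is 6 commits.

6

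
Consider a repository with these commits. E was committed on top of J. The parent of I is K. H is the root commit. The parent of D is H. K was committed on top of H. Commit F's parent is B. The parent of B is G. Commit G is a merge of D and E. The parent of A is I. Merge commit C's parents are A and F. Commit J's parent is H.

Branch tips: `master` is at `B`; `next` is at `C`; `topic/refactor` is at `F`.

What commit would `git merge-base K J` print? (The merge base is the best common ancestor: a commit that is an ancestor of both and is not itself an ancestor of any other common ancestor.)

H

Ancestors of K: {H, K}.
Ancestors of J: {H, J}.
Common ancestors: {H}.
The only common ancestor is H, so it is the merge base.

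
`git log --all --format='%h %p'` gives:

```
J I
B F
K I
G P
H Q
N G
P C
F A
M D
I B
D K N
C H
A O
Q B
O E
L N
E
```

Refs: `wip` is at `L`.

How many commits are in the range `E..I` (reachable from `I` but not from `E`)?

Reachable from I: {A, B, E, F, I, O}.
Reachable from E: {E}.
In I's history but not E's: {A, B, F, I, O} — 5 commits.

5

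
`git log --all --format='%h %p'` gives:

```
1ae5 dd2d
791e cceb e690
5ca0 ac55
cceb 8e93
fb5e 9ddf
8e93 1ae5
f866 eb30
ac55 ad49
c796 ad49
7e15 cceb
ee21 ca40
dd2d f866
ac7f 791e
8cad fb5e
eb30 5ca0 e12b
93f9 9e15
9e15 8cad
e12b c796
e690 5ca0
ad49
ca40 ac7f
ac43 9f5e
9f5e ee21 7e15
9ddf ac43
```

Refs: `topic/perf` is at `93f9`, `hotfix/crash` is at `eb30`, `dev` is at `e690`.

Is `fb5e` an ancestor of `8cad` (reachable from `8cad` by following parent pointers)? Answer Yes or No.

Ancestors of 8cad (commits reachable by following parents): {1ae5, 5ca0, 791e, 7e15, 8cad, 8e93, 9ddf, 9f5e, ac43, ac55, ac7f, ad49, c796, ca40, cceb, dd2d, e12b, e690, eb30, ee21, f866, fb5e}.
fb5e is in that set, so it is an ancestor of 8cad.

Yes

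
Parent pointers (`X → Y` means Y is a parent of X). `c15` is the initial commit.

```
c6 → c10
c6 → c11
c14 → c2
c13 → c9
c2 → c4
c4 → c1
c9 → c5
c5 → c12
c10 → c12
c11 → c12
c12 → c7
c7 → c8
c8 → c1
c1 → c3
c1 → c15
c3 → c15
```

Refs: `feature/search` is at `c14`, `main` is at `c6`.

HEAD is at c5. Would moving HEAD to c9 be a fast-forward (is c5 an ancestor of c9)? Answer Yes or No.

A fast-forward from c5 to c9 is possible iff c5 is an ancestor of c9.
Ancestors of c9: {c1, c12, c15, c3, c5, c7, c8, c9}.
c5 is among them, so fast-forward is possible.

Yes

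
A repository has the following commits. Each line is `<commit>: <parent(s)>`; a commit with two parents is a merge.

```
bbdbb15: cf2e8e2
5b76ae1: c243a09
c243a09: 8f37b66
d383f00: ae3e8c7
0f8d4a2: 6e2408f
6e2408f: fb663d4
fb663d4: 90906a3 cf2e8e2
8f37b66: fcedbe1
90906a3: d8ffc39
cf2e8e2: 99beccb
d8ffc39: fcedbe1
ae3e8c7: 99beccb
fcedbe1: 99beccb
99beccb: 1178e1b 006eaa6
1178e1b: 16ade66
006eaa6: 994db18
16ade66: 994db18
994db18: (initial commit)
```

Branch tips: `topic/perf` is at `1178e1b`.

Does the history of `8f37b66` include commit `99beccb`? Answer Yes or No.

Ancestors of 8f37b66 (commits reachable by following parents): {006eaa6, 1178e1b, 16ade66, 8f37b66, 994db18, 99beccb, fcedbe1}.
99beccb is in that set, so it is an ancestor of 8f37b66.

Yes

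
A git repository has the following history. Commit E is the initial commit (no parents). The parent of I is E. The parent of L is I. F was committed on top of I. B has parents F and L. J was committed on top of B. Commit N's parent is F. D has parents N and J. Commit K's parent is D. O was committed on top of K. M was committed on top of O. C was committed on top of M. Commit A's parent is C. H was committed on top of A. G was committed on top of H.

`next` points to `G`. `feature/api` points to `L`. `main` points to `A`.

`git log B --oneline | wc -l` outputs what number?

5

Walking parent pointers from B: reachable set = {B, E, F, I, L}.
That is 5 commits.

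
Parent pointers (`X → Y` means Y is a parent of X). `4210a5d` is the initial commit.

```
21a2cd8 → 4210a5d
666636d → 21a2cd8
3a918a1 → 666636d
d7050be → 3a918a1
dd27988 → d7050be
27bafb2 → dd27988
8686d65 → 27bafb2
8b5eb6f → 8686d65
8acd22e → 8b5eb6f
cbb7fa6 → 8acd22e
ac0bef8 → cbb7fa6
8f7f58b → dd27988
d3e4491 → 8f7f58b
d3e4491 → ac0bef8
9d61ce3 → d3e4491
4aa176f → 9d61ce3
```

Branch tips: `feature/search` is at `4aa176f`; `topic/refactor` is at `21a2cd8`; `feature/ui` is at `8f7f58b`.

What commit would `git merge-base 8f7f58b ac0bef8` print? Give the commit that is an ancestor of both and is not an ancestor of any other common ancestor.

dd27988

Ancestors of 8f7f58b: {21a2cd8, 3a918a1, 4210a5d, 666636d, 8f7f58b, d7050be, dd27988}.
Ancestors of ac0bef8: {21a2cd8, 27bafb2, 3a918a1, 4210a5d, 666636d, 8686d65, 8acd22e, 8b5eb6f, ac0bef8, cbb7fa6, d7050be, dd27988}.
Common ancestors: {21a2cd8, 3a918a1, 4210a5d, 666636d, d7050be, dd27988}.
Among these, dd27988 is not an ancestor of any other common ancestor — it is the merge base.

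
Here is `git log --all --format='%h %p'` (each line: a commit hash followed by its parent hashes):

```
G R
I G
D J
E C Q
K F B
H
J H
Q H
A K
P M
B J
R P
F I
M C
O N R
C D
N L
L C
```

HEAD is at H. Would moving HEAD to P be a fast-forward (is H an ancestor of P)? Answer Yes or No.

Yes

A fast-forward from H to P is possible iff H is an ancestor of P.
Ancestors of P: {C, D, H, J, M, P}.
H is among them, so fast-forward is possible.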